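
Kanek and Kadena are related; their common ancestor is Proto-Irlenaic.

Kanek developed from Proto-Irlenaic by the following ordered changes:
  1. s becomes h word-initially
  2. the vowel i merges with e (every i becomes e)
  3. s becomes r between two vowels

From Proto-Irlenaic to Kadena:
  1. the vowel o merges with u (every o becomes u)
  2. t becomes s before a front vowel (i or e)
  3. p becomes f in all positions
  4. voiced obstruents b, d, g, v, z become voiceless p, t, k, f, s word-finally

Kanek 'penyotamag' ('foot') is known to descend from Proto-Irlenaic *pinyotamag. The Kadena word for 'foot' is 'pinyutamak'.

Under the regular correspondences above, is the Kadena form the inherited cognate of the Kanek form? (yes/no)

no

Derive the expected Kadena reflex of *pinyotamag:
Kadena: *pinyotamag
  pinyotamag → pinyutamag   [vowel merger]
  pinyutamag (rule 2 does not apply)
  pinyutamag → finyutamag   [unconditioned shift]
  finyutamag → finyutamak   [final devoicing]
  giving Kadena finyutamak.
The regular Kadena reflex would be 'finyutamak', but the attested form is 'pinyutamak'. The correspondence is irregular, so they are not cognates (the Kadena form has a different source).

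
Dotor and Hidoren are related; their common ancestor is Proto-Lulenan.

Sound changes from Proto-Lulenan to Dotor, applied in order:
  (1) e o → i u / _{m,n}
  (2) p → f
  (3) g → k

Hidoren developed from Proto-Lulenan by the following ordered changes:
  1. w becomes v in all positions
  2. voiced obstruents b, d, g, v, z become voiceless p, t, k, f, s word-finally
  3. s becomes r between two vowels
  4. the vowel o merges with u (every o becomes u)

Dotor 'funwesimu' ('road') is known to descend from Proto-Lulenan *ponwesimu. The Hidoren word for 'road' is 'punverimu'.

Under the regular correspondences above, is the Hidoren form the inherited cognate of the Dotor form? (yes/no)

yes

Derive the expected Hidoren reflex of *ponwesimu:
Hidoren: *ponwesimu
  ponwesimu → ponvesimu   [unconditioned shift]
  ponvesimu (rule 2 does not apply)
  ponvesimu → ponverimu   [rhotacism]
  ponverimu → punverimu   [vowel merger]
  giving Hidoren punverimu.
Hidoren 'punverimu' matches the regular reflex exactly, so the pair is cognate.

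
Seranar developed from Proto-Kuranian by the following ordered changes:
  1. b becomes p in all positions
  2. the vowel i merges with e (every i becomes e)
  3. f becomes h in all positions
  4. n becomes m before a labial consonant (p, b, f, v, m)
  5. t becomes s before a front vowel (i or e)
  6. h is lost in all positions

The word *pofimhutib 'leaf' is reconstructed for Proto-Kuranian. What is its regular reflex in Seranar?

poemusep

Seranar: *pofimhutib
  pofimhutib → pofimhutip   [unconditioned shift]
  pofimhutip → pofemhutep   [vowel merger]
  pofemhutep → pohemhutep   [unconditioned shift]
  pohemhutep (rule 4 does not apply)
  pohemhutep → pohemhusep   [palatalisation]
  pohemhusep → poemusep   [h-loss]
  giving Seranar poemusep.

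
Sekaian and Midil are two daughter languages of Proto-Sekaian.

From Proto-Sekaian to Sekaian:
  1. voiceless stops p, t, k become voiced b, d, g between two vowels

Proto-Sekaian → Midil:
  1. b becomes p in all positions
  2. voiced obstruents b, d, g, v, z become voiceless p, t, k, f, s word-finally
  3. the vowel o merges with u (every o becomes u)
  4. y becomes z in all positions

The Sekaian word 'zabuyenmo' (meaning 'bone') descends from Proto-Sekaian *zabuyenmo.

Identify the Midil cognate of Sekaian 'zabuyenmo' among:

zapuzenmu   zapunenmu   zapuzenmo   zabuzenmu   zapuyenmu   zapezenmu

zapuzenmu

Midil: *zabuyenmo
  zabuyenmo → zapuyenmo   [unconditioned shift]
  zapuyenmo (rule 2 does not apply)
  zapuyenmo → zapuyenmu   [vowel merger]
  zapuyenmu → zapuzenmu   [unconditioned shift]
  giving Midil zapuzenmu.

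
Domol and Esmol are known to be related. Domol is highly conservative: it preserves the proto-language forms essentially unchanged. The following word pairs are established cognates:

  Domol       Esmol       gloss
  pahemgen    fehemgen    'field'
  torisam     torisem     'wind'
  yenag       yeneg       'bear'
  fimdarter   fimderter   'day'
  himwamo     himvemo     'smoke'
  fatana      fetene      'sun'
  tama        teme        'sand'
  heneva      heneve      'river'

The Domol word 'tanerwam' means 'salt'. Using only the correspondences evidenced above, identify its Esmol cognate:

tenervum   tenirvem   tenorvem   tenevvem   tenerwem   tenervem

fatana ~ fetene — Domol a corresponds to Esmol e after a consonant, before a nasal.
himwamo ~ himvemo — Domol w corresponds to Esmol v after a consonant, before a back vowel.
torisam ~ torisem, himwamo ~ himvemo — Domol a corresponds to Esmol e after a consonant, before a nasal.
Applying these to Domol 'tanerwam':
  tanerwam → tenerwam   (a→e after a consonant, before a nasal)
  tenerwam → tenervam   (w→v after a consonant, before a back vowel)
  tenervam → tenervem   (a→e after a consonant, before a nasal)
So the Esmol cognate is 'tenervem'.

tenervem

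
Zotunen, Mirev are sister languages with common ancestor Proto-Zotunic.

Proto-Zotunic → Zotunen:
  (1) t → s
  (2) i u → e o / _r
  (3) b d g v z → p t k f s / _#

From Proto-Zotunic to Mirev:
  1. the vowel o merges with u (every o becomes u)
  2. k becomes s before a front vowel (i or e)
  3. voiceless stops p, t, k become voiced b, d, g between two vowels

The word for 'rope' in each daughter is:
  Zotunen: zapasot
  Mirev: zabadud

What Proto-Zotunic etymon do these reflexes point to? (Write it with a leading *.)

Position 5: Zotunen has s, Mirev has d. Taking the neighbouring segments as reconstructed: Zotunen s could go back to *t or *s; Mirev d could go back to *t or *d — the one source consistent with every daughter is *t.
Position 6: Zotunen has o, Mirev has u. Taking the neighbouring segments as reconstructed: Zotunen o can only go back to *o; Mirev u could go back to *o or *u — the one source consistent with every daughter is *o.
Position 3: Zotunen has p, Mirev has b. Taking the neighbouring segments as reconstructed: Zotunen p can only go back to *p; Mirev b could go back to *p or *b — the one source consistent with every daughter is *p.
Verify the candidate proto-form against each daughter:
Zotunen: *zapatod > zapasod > zapasot  (by unconditioned shift, final devoicing)
Mirev: *zapatod
  zapatod → zapatud   [vowel merger]
  zapatud (rule 2 does not apply)
  zapatud → zabadud   [intervocalic voicing]
  giving Mirev zabadud.
Only *zapatod yields all of Zotunen zapasot, Mirev zabadud.

*zapatod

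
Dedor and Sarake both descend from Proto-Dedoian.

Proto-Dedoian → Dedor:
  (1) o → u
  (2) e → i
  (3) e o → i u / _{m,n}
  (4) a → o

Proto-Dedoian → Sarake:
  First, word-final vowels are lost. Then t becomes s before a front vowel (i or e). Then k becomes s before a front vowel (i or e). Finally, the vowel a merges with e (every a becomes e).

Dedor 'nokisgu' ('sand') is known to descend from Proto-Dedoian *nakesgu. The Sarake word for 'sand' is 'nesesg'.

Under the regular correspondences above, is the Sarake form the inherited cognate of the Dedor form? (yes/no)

yes

Derive the expected Sarake reflex of *nakesgu:
Sarake: *nakesgu > nakesg > nasesg > nesesg  (by apocope, palatalisation, vowel merger)
Sarake 'nesesg' matches the regular reflex exactly, so the pair is cognate.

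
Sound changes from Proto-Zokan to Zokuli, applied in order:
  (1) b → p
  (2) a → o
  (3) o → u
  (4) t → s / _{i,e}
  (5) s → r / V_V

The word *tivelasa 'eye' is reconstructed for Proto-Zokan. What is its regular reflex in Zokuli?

Zokuli: start from *tivelasa.
  rule 1: no change — tivelasa
  rule 2 (vowel merger): tivelasa → tiveloso
  rule 3 (vowel merger): tiveloso → tivelusu
  rule 4 (palatalisation): tivelusu → sivelusu
  rule 5 (rhotacism): sivelusu → siveluru
  ⇒ Zokuli siveluru

siveluru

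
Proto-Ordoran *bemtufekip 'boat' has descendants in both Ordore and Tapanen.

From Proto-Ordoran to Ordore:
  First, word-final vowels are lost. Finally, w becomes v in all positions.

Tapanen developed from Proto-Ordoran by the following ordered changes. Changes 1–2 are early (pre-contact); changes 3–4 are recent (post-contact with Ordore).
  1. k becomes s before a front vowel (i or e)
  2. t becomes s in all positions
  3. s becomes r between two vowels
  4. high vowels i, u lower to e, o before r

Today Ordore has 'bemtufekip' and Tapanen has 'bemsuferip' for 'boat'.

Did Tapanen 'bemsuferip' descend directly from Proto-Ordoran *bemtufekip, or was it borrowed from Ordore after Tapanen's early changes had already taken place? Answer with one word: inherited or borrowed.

inherited

If inherited, *bemtufekip would pass through all of Tapanen's changes:
Tapanen: *bemtufekip > bemtufesip > bemsufesip > bemsuferip  (by palatalisation, unconditioned shift, rhotacism)
If borrowed from Ordore 'bemtufekip' after the early changes, it would undergo only the recent ones:
  rule 3 (rhotacism): no change (bemtufekip)
  rule 4 (pre-rhotic lowering): no change (bemtufekip)
  ⇒ as a loan: bemtufekip
Tapanen 'bemsuferip' matches the inherited outcome exactly, so it is an inherited cognate, not a loan.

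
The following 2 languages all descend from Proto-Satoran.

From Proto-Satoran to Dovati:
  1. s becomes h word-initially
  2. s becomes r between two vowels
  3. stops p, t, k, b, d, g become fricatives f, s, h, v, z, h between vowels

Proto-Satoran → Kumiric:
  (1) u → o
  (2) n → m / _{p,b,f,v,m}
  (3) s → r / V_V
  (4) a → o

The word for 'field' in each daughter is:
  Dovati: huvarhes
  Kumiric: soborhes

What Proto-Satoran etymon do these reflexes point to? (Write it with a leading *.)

Position 2: Dovati has u, Kumiric has o. Dovati preserves u here (none of its changes turn any other segment into u), so the proto-segment is *u.
Position 4: Dovati has a, Kumiric has o. Dovati preserves a here (none of its changes turn any other segment into a), so the proto-segment is *a.
Position 3: Dovati has v, Kumiric has b. Kumiric preserves b here (none of its changes turn any other segment into b), so the proto-segment is *b.
This points to *subarhes. Verify forward in each daughter:
Dovati: *subarhes > hubarhes > huvarhes  (by debuccalisation, intervocalic lenition)
Kumiric: *subarhes
  subarhes → sobarhes   [vowel merger]
  sobarhes (rule 2 does not apply)
  sobarhes (rule 3 does not apply)
  sobarhes → soborhes   [vowel merger]
  giving Kumiric soborhes.
Only *subarhes yields all of Dovati huvarhes, Kumiric soborhes.

*subarhes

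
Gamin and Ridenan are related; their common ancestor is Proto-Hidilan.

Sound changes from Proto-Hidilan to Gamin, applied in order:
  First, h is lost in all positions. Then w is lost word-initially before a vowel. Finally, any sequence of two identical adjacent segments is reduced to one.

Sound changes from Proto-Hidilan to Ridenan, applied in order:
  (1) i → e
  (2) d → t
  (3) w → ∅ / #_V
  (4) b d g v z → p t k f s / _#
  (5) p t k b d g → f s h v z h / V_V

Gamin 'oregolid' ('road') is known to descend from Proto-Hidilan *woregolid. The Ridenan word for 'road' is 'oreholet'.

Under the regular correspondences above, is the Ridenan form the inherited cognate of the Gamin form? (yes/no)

Derive the expected Ridenan reflex of *woregolid:
Ridenan: *woregolid > woregoled > woregolet > oregolet > oreholet  (by vowel merger, unconditioned shift, glide loss, intervocalic lenition)
Ridenan 'oreholet' matches the regular reflex exactly, so the pair is cognate.

yes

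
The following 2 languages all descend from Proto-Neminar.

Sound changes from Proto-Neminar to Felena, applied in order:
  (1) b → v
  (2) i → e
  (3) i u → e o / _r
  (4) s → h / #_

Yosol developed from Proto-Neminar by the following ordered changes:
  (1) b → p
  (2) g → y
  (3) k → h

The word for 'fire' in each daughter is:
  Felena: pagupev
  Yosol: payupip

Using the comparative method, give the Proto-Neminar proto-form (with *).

Position 3: Felena has g, Yosol has y. Felena preserves g here (none of its changes turn any other segment into g), so the proto-segment is *g.
Position 6: Felena has e, Yosol has i. Yosol preserves i here (none of its changes turn any other segment into i), so the proto-segment is *i.
Position 7: Felena has v, Yosol has p. Taking the neighbouring segments as reconstructed: Felena v could go back to *b or *v; Yosol p could go back to *p or *b — the one source consistent with every daughter is *b.
Verify the candidate proto-form against each daughter:
Felena: start from *pagupib.
  rule 1 (unconditioned shift): pagupib → pagupiv
  rule 2 (vowel merger): pagupiv → pagupev
  rule 3: no change — pagupev
  rule 4: no change — pagupev
  ⇒ Felena pagupev
Yosol: start from *pagupib.
  rule 1 (unconditioned shift): pagupib → pagupip
  rule 2 (unconditioned shift): pagupip → payupip
  rule 3: no change — payupip
  ⇒ Yosol payupip
No other proto-form is consistent with every reflex, so the reconstruction is *pagupib.

*pagupib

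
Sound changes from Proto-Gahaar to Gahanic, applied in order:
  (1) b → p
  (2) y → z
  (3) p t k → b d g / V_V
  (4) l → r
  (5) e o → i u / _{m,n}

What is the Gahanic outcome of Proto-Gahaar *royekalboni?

rozegarpuni

Gahanic: *royekalboni > royekalponi > rozekalponi > rozegalponi > rozegarponi > rozegarpuni  (by unconditioned shift, unconditioned shift, intervocalic voicing, unconditioned shift, pre-nasal raising)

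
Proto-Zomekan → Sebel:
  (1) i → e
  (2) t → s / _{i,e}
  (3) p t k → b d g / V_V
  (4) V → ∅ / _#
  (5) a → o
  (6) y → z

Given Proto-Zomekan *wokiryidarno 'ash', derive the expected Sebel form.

wogerzedorn

Sebel: start from *wokiryidarno.
  rule 1 (vowel merger): wokiryidarno → wokeryedarno
  rule 2: no change — wokeryedarno
  rule 3 (intervocalic voicing): wokeryedarno → wogeryedarno
  rule 4 (apocope): wogeryedarno → wogeryedarn
  rule 5 (vowel merger): wogeryedarn → wogeryedorn
  rule 6 (unconditioned shift): wogeryedorn → wogerzedorn
  ⇒ Sebel wogerzedorn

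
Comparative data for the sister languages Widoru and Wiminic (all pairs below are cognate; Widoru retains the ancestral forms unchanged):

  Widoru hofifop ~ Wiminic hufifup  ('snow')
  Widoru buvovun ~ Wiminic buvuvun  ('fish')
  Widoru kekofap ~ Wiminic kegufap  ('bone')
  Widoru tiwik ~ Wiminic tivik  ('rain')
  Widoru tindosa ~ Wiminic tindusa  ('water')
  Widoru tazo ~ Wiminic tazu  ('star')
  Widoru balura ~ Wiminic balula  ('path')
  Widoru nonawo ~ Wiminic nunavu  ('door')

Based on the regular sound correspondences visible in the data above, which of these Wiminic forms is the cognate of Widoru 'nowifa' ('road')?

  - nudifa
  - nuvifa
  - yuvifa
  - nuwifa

nuvifa

tindosa ~ tindusa — Widoru o corresponds to Wiminic u after a consonant, before a consonant other than r, m, n, p, b, f, v.
tiwik ~ tivik — Widoru w corresponds to Wiminic v between vowels (before a front vowel).
Applying these to Widoru 'nowifa':
  nowifa → nuwifa   (o→u after a consonant, before a consonant other than r, m, n, p, b, f, v)
  nuwifa → nuvifa   (w→v between vowels (before a front vowel))
So the Wiminic cognate is 'nuvifa'.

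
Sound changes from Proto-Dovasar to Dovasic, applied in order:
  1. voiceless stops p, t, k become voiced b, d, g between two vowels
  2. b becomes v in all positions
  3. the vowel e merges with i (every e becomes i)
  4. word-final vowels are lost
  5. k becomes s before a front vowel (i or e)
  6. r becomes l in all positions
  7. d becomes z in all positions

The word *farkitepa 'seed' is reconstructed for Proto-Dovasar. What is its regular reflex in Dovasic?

falsiziv

Dovasic: *farkitepa
  farkitepa → farkideba   [intervocalic voicing]
  farkideba → farkideva   [unconditioned shift]
  farkideva → farkidiva   [vowel merger]
  farkidiva → farkidiv   [apocope]
  farkidiv → farsidiv   [palatalisation]
  farsidiv → falsidiv   [unconditioned shift]
  falsidiv → falsiziv   [unconditioned shift]
  giving Dovasic falsiziv.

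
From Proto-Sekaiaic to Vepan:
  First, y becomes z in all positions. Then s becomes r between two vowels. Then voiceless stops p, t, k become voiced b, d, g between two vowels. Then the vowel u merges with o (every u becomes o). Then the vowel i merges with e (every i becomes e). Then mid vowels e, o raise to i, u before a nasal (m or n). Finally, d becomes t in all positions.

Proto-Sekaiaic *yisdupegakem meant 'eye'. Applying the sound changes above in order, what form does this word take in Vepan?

Vepan: *yisdupegakem > zisdupegakem > zisdubegagem > zisdobegagem > zesdobegagem > zesdobegagim > zestobegagim  (by unconditioned shift, intervocalic voicing, vowel merger, vowel merger, pre-nasal raising, unconditioned shift)

zestobegagim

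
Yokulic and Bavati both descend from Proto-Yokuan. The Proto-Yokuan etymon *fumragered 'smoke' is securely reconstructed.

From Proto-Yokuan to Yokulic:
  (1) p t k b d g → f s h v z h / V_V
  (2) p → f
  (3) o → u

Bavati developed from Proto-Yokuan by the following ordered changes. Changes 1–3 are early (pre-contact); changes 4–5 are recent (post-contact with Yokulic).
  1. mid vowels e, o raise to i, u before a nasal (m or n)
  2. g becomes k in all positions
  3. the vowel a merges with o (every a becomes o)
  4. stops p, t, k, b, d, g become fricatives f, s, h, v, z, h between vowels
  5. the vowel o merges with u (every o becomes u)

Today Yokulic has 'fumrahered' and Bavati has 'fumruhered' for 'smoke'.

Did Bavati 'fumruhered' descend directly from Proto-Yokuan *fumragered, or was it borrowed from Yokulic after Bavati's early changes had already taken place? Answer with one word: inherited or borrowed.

If inherited, *fumragered would pass through all of Bavati's changes:
Bavati: *fumragered
  fumragered (rule 1 does not apply)
  fumragered → fumrakered   [unconditioned shift]
  fumrakered → fumrokered   [vowel merger]
  fumrokered → fumrohered   [intervocalic lenition]
  fumrohered → fumruhered   [vowel merger]
  giving Bavati fumruhered.
If borrowed from Yokulic 'fumrahered' after the early changes, it would undergo only the recent ones:
  rule 4 (intervocalic lenition): no change (fumrahered)
  rule 5 (vowel merger): no change (fumrahered)
  ⇒ as a loan: fumrahered
Bavati 'fumruhered' matches the inherited outcome exactly, so it is an inherited cognate, not a loan.

inherited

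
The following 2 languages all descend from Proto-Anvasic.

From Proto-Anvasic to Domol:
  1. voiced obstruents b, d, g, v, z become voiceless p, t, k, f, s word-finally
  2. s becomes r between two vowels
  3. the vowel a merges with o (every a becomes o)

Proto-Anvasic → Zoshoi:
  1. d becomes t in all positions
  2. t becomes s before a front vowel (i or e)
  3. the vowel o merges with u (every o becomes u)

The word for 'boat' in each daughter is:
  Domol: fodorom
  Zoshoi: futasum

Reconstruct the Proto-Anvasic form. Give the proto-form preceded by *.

Position 3: Domol has d, Zoshoi has t. Domol preserves d here (none of its changes turn any other segment into d), so the proto-segment is *d.
Position 6: Domol has o, Zoshoi has u. Taking the neighbouring segments as reconstructed: Domol o could go back to *a or *o; Zoshoi u could go back to *o or *u — the one source consistent with every daughter is *o.
Verify the candidate proto-form against each daughter:
Domol: *fodasom
  fodasom (rule 1 does not apply)
  fodasom → fodarom   [rhotacism]
  fodarom → fodorom   [vowel merger]
  giving Domol fodorom.
Zoshoi: *fodasom
  fodasom → fotasom   [unconditioned shift]
  fotasom (rule 2 does not apply)
  fotasom → futasum   [vowel merger]
  giving Zoshoi futasum.
*fodasom is the unique common source.

*fodasom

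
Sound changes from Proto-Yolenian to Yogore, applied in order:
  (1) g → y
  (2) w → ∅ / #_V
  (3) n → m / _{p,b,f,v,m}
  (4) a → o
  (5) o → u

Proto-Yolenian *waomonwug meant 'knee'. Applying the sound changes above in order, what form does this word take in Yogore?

uumunwuy

Yogore: start from *waomonwug.
  rule 1 (unconditioned shift): waomonwug → waomonwuy
  rule 2 (glide loss): waomonwuy → aomonwuy
  rule 3: no change — aomonwuy
  rule 4 (vowel merger): aomonwuy → oomonwuy
  rule 5 (vowel merger): oomonwuy → uumunwuy
  ⇒ Yogore uumunwuy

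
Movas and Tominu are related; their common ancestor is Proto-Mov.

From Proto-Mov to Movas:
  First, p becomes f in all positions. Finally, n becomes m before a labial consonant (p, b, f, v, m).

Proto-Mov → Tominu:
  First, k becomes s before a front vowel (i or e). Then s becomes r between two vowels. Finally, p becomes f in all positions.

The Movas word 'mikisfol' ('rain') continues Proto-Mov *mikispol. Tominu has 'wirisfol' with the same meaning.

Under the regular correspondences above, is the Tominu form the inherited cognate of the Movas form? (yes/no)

no

Derive the expected Tominu reflex of *mikispol:
Tominu: *mikispol
  mikispol → misispol   [palatalisation]
  misispol → mirispol   [rhotacism]
  mirispol → mirisfol   [unconditioned shift]
  giving Tominu mirisfol.
The regular Tominu reflex would be 'mirisfol', but the attested form is 'wirisfol'. The correspondence is irregular, so they are not cognates (the Tominu form has a different source).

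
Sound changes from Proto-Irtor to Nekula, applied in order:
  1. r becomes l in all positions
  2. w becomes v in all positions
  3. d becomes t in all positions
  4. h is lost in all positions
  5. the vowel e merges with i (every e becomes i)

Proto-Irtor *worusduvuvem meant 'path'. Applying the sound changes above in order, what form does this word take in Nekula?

volustuvuvim

Nekula: start from *worusduvuvem.
  rule 1 (unconditioned shift): worusduvuvem → wolusduvuvem
  rule 2 (unconditioned shift): wolusduvuvem → volusduvuvem
  rule 3 (unconditioned shift): volusduvuvem → volustuvuvem
  rule 4: no change — volustuvuvem
  rule 5 (vowel merger): volustuvuvem → volustuvuvim
  ⇒ Nekula volustuvuvim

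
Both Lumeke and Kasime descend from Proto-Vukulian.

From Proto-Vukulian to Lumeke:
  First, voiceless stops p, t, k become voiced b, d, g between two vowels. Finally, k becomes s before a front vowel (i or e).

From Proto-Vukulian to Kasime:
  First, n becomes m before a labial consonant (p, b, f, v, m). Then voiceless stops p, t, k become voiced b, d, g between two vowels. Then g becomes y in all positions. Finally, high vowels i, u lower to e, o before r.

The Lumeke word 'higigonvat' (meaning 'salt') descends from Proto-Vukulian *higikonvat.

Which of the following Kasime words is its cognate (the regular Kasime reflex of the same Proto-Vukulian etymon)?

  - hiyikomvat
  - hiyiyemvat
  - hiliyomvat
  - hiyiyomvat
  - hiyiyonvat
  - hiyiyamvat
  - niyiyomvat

hiyiyomvat

Kasime: start from *higikonvat.
  rule 1 (nasal place assimilation): higikonvat → higikomvat
  rule 2 (intervocalic voicing): higikomvat → higigomvat
  rule 3 (unconditioned shift): higigomvat → hiyiyomvat
  rule 4: no change — hiyiyomvat
  ⇒ Kasime hiyiyomvat
Only 'hiyiyomvat' matches the regular Kasime development of *higikonvat.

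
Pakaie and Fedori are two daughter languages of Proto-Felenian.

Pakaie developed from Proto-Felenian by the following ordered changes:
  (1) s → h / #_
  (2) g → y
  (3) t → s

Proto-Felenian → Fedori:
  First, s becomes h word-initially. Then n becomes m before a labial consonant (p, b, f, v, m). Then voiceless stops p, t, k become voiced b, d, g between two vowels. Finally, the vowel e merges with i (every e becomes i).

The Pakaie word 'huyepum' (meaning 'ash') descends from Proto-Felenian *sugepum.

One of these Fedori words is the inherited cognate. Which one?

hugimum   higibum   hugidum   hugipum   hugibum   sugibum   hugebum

hugibum

Fedori: start from *sugepum.
  rule 1 (debuccalisation): sugepum → hugepum
  rule 2: no change — hugepum
  rule 3 (intervocalic voicing): hugepum → hugebum
  rule 4 (vowel merger): hugebum → hugibum
  ⇒ Fedori hugibum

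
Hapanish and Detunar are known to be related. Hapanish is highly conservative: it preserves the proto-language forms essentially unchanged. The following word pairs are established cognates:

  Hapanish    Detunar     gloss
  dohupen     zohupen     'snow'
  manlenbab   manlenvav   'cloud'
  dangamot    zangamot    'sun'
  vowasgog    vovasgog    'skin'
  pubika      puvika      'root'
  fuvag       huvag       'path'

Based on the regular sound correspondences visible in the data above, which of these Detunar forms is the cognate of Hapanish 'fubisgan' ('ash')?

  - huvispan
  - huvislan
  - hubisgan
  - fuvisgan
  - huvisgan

huvisgan

fuvag ~ huvag — Hapanish f corresponds to Detunar h word-initially before a back vowel.
pubika ~ puvika — Hapanish b corresponds to Detunar v between vowels (before a front vowel).
Applying these to Hapanish 'fubisgan':
  fubisgan → hubisgan   (f→h word-initially before a back vowel)
  hubisgan → huvisgan   (b→v between vowels (before a front vowel))
So the Detunar cognate is 'huvisgan'.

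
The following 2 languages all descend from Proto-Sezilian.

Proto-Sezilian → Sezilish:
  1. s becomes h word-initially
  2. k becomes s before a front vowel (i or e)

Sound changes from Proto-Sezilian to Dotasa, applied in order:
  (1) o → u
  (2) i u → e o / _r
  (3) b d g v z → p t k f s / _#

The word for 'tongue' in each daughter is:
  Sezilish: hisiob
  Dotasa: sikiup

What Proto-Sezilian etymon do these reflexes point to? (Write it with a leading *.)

*sikiob

Position 3: Sezilish has s, Dotasa has k. Taking the neighbouring segments as reconstructed: Sezilish s could go back to *k or *s; Dotasa k can only go back to *k — the one source consistent with every daughter is *k.
Position 6: Sezilish has b, Dotasa has p. Sezilish preserves b here (none of its changes turn any other segment into b), so the proto-segment is *b.
This points to *sikiob. Verify forward in each daughter:
Sezilish: *sikiob > hikiob > hisiob  (by debuccalisation, palatalisation)
Dotasa: start from *sikiob.
  rule 1 (vowel merger): sikiob → sikiub
  rule 2: no change — sikiub
  rule 3 (final devoicing): sikiub → sikiup
  ⇒ Dotasa sikiup
Only *sikiob yields all of Sezilish hisiob, Dotasa sikiup.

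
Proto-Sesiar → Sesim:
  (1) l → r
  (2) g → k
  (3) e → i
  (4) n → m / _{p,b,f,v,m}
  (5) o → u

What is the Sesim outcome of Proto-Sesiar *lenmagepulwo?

Sesim: *lenmagepulwo
  lenmagepulwo → renmagepurwo   [unconditioned shift]
  renmagepurwo → renmakepurwo   [unconditioned shift]
  renmakepurwo → rinmakipurwo   [vowel merger]
  rinmakipurwo → rimmakipurwo   [nasal place assimilation]
  rimmakipurwo → rimmakipurwu   [vowel merger]
  giving Sesim rimmakipurwu.

rimmakipurwu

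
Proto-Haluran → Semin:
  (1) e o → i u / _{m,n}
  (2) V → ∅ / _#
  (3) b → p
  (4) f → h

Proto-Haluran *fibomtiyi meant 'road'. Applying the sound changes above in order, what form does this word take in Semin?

hipumtiy

Semin: *fibomtiyi
  fibomtiyi → fibumtiyi   [pre-nasal raising]
  fibumtiyi → fibumtiy   [apocope]
  fibumtiy → fipumtiy   [unconditioned shift]
  fipumtiy → hipumtiy   [unconditioned shift]
  giving Semin hipumtiy.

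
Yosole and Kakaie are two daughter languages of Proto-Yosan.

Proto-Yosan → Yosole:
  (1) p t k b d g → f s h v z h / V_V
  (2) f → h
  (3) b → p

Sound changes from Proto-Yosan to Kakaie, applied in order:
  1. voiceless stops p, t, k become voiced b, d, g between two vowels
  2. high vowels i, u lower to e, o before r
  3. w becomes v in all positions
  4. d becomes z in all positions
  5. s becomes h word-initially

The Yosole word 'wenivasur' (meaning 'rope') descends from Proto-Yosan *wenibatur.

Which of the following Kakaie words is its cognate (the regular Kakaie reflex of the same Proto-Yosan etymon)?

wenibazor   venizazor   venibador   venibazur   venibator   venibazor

Kakaie: *wenibatur > wenibadur > wenibador > venibador > venibazor  (by intervocalic voicing, pre-rhotic lowering, unconditioned shift, unconditioned shift)
The other candidates each miss or misapply at least one Kakaie change.

venibazor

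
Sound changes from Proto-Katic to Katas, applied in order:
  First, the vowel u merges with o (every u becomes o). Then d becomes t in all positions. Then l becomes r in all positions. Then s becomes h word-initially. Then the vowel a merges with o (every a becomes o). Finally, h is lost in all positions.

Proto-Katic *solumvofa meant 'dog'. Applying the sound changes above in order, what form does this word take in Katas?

Katas: *solumvofa
  solumvofa → solomvofa   [vowel merger]
  solomvofa (rule 2 does not apply)
  solomvofa → soromvofa   [unconditioned shift]
  soromvofa → horomvofa   [debuccalisation]
  horomvofa → horomvofo   [vowel merger]
  horomvofo → oromvofo   [h-loss]
  giving Katas oromvofo.

oromvofo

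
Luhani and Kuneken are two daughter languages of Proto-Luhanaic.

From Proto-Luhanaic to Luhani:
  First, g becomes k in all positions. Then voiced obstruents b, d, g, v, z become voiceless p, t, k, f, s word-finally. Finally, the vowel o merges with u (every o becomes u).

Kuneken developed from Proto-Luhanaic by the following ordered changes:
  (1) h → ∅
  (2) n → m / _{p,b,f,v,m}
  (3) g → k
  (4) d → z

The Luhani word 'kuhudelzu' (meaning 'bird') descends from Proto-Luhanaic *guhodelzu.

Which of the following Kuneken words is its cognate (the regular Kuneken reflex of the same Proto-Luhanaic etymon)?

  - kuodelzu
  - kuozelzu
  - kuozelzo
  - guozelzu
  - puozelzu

Kuneken: *guhodelzu
  guhodelzu → guodelzu   [h-loss]
  guodelzu (rule 2 does not apply)
  guodelzu → kuodelzu   [unconditioned shift]
  kuodelzu → kuozelzu   [unconditioned shift]
  giving Kuneken kuozelzu.
Only 'kuozelzu' matches the regular Kuneken development of *guhodelzu.

kuozelzu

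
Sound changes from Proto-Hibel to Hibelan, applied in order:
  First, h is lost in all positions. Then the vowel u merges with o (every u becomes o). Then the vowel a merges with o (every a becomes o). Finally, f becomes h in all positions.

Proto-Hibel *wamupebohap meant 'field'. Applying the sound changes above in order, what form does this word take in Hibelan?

womopeboop

Hibelan: *wamupebohap
  wamupebohap → wamupeboap   [h-loss]
  wamupeboap → wamopeboap   [vowel merger]
  wamopeboap → womopeboop   [vowel merger]
  womopeboop (rule 4 does not apply)
  giving Hibelan womopeboop.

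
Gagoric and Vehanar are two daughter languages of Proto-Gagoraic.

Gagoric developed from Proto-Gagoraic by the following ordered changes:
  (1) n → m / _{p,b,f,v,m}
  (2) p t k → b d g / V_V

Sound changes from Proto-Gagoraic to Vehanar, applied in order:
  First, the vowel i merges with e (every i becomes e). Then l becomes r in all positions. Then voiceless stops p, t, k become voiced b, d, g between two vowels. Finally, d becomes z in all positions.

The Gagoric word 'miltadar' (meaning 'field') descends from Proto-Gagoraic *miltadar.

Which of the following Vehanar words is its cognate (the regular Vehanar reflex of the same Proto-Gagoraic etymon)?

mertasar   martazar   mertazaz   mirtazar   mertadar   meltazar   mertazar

mertazar

Vehanar: start from *miltadar.
  rule 1 (vowel merger): miltadar → meltadar
  rule 2 (unconditioned shift): meltadar → mertadar
  rule 3: no change — mertadar
  rule 4 (unconditioned shift): mertadar → mertazar
  ⇒ Vehanar mertazar
The other candidates each miss or misapply at least one Vehanar change.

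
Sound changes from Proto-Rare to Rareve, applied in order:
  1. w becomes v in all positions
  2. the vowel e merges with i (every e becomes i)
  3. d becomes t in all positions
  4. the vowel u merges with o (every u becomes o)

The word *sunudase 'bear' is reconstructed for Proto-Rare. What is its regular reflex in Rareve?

Rareve: start from *sunudase.
  rule 1: no change — sunudase
  rule 2 (vowel merger): sunudase → sunudasi
  rule 3 (unconditioned shift): sunudasi → sunutasi
  rule 4 (vowel merger): sunutasi → sonotasi
  ⇒ Rareve sonotasi

sonotasi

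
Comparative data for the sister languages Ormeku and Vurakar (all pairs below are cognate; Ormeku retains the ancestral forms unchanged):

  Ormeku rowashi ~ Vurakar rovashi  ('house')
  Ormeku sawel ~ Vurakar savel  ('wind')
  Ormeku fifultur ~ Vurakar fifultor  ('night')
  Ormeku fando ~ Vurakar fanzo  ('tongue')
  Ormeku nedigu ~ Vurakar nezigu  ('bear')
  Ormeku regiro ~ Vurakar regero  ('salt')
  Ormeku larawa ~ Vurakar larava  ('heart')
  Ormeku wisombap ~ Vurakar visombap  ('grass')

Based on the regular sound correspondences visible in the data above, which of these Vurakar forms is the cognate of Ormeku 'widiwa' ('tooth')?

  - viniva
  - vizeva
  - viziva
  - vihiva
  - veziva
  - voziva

viziva

wisombap ~ visombap — Ormeku w corresponds to Vurakar v word-initially before a front vowel.
nedigu ~ nezigu — Ormeku d corresponds to Vurakar z between vowels (before a front vowel).
rowashi ~ rovashi, larawa ~ larava — Ormeku w corresponds to Vurakar v between vowels (before a back vowel).
Applying these to Ormeku 'widiwa':
  widiwa → vidiwa   (w→v word-initially before a front vowel)
  vidiwa → viziwa   (d→z between vowels (before a front vowel))
  viziwa → viziva   (w→v between vowels (before a back vowel))
So the Vurakar cognate is 'viziva'.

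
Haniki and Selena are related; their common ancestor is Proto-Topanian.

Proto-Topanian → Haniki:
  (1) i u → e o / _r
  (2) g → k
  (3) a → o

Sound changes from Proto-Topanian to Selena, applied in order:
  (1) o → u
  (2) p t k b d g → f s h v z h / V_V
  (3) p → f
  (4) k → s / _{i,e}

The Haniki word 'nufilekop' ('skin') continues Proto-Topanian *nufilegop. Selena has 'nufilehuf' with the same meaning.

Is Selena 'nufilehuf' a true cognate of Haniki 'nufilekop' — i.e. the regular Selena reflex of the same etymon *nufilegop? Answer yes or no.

Derive the expected Selena reflex of *nufilegop:
Selena: *nufilegop
  nufilegop → nufilegup   [vowel merger]
  nufilegup → nufilehup   [intervocalic lenition]
  nufilehup → nufilehuf   [unconditioned shift]
  nufilehuf (rule 4 does not apply)
  giving Selena nufilehuf.
Selena 'nufilehuf' matches the regular reflex exactly, so the pair is cognate.

yes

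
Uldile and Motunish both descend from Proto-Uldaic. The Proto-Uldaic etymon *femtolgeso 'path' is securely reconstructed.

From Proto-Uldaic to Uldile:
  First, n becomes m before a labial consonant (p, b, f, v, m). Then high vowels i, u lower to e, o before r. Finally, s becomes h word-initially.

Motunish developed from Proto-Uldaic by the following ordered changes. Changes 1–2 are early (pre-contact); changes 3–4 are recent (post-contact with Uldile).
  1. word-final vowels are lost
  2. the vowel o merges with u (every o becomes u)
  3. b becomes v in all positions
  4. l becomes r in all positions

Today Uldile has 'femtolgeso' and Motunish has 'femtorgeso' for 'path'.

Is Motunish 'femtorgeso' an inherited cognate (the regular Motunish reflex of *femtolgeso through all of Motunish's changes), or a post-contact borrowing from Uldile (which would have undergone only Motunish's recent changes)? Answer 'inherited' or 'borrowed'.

borrowed

If inherited, *femtolgeso would pass through all of Motunish's changes:
Motunish: start from *femtolgeso.
  rule 1 (apocope): femtolgeso → femtolges
  rule 2 (vowel merger): femtolges → femtulges
  rule 3: no change — femtulges
  rule 4 (unconditioned shift): femtulges → femturges
  ⇒ Motunish femturges
If borrowed from Uldile 'femtolgeso' after the early changes, it would undergo only the recent ones:
  rule 3 (unconditioned shift): no change (femtolgeso)
  rule 4 (unconditioned shift): femtolgeso → femtorgeso
  ⇒ as a loan: femtorgeso
Motunish 'femtorgeso' matches the loan outcome 'femtorgeso', not the inherited 'femturges' — it skipped the early Motunish changes, so it was borrowed from Uldile.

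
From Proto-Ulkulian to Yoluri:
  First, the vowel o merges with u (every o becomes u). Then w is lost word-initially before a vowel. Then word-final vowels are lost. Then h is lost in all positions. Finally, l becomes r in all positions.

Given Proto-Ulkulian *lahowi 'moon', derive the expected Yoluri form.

rauw

Yoluri: *lahowi > lahuwi > lahuw > lauw > rauw  (by vowel merger, apocope, h-loss, unconditioned shift)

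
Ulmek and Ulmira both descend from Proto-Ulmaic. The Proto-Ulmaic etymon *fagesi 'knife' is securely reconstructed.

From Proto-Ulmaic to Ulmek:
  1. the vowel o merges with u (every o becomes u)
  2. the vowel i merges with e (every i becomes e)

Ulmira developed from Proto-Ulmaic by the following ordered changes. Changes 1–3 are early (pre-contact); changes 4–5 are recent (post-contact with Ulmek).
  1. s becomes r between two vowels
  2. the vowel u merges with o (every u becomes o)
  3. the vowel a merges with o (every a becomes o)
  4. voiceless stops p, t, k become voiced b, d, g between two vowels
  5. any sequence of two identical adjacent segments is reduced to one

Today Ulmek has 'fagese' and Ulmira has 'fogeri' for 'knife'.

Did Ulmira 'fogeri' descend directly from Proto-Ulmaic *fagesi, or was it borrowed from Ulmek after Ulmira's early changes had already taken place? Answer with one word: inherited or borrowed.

inherited

If inherited, *fagesi would pass through all of Ulmira's changes:
Ulmira: *fagesi > fageri > fogeri  (by rhotacism, vowel merger)
If borrowed from Ulmek 'fagese' after the early changes, it would undergo only the recent ones:
  rule 4 (intervocalic voicing): no change (fagese)
  rule 5 (degemination): no change (fagese)
  ⇒ as a loan: fagese
Ulmira 'fogeri' matches the inherited outcome exactly, so it is an inherited cognate, not a loan.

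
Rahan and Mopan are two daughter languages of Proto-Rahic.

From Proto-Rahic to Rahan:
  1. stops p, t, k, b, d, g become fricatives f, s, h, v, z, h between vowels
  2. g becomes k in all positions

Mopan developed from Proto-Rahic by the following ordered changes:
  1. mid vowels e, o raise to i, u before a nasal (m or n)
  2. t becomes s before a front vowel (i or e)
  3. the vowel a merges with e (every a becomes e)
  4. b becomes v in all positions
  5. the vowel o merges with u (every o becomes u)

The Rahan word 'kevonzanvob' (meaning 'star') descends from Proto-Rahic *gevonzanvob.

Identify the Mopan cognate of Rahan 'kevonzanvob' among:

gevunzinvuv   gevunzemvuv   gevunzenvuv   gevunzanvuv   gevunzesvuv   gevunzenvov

Mopan: *gevonzanvob
  gevonzanvob → gevunzanvob   [pre-nasal raising]
  gevunzanvob (rule 2 does not apply)
  gevunzanvob → gevunzenvob   [vowel merger]
  gevunzenvob → gevunzenvov   [unconditioned shift]
  gevunzenvov → gevunzenvuv   [vowel merger]
  giving Mopan gevunzenvuv.

gevunzenvuv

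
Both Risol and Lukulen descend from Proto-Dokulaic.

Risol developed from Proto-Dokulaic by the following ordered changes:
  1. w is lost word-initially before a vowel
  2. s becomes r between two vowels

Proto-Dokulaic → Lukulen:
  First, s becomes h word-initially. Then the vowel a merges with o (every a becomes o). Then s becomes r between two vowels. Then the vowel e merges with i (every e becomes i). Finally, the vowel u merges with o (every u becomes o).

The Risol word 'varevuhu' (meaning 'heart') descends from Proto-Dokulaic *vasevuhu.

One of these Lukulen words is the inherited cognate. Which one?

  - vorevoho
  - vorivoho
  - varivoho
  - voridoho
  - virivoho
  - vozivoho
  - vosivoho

Lukulen: *vasevuhu
  vasevuhu (rule 1 does not apply)
  vasevuhu → vosevuhu   [vowel merger]
  vosevuhu → vorevuhu   [rhotacism]
  vorevuhu → vorivuhu   [vowel merger]
  vorivuhu → vorivoho   [vowel merger]
  giving Lukulen vorivoho.
Among the options, 'vorivoho' alone shows every Lukulen change applied in order.

vorivoho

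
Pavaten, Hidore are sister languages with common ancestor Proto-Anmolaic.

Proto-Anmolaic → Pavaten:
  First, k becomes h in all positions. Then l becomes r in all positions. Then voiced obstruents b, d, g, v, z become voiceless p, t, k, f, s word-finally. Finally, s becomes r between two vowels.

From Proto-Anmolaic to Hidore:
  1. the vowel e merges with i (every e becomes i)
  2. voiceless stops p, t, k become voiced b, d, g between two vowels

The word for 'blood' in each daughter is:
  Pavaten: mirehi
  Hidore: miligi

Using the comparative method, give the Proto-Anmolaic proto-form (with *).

*mileki

Position 4: Pavaten has e, Hidore has i. Pavaten preserves e here (none of its changes turn any other segment into e), so the proto-segment is *e.
Position 3: Pavaten has r, Hidore has l. Hidore preserves l here (none of its changes turn any other segment into l), so the proto-segment is *l.
This points to *mileki. Verify forward in each daughter:
Pavaten: *mileki > milehi > mirehi  (by unconditioned shift, unconditioned shift)
Hidore: *mileki > miliki > miligi  (by vowel merger, intervocalic voicing)
*mileki is the unique common source.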